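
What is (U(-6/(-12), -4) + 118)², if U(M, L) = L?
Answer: 12996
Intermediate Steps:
(U(-6/(-12), -4) + 118)² = (-4 + 118)² = 114² = 12996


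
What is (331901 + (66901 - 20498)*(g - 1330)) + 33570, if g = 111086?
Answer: 5093373139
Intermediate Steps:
(331901 + (66901 - 20498)*(g - 1330)) + 33570 = (331901 + (66901 - 20498)*(111086 - 1330)) + 33570 = (331901 + 46403*109756) + 33570 = (331901 + 5093007668) + 33570 = 5093339569 + 33570 = 5093373139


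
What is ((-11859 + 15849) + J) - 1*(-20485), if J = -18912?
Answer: 5563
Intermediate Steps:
((-11859 + 15849) + J) - 1*(-20485) = ((-11859 + 15849) - 18912) - 1*(-20485) = (3990 - 18912) + 20485 = -14922 + 20485 = 5563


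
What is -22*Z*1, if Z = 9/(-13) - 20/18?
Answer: 4642/117 ≈ 39.675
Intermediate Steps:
Z = -211/117 (Z = 9*(-1/13) - 20*1/18 = -9/13 - 10/9 = -211/117 ≈ -1.8034)
-22*Z*1 = -22*(-211/117)*1 = (4642/117)*1 = 4642/117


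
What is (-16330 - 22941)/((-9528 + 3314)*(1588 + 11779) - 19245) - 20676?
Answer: -1717798906037/83081783 ≈ -20676.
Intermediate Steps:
(-16330 - 22941)/((-9528 + 3314)*(1588 + 11779) - 19245) - 20676 = -39271/(-6214*13367 - 19245) - 20676 = -39271/(-83062538 - 19245) - 20676 = -39271/(-83081783) - 20676 = -39271*(-1/83081783) - 20676 = 39271/83081783 - 20676 = -1717798906037/83081783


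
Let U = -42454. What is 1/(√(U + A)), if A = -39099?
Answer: -I*√81553/81553 ≈ -0.0035017*I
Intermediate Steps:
1/(√(U + A)) = 1/(√(-42454 - 39099)) = 1/(√(-81553)) = 1/(I*√81553) = -I*√81553/81553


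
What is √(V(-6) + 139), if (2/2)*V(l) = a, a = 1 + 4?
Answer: 12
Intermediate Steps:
a = 5
V(l) = 5
√(V(-6) + 139) = √(5 + 139) = √144 = 12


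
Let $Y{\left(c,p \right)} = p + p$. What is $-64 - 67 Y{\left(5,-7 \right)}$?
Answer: $874$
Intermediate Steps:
$Y{\left(c,p \right)} = 2 p$
$-64 - 67 Y{\left(5,-7 \right)} = -64 - 67 \cdot 2 \left(-7\right) = -64 - -938 = -64 + 938 = 874$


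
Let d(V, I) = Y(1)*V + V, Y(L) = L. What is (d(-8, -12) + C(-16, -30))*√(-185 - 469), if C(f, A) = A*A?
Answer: 884*I*√654 ≈ 22607.0*I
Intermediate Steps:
C(f, A) = A²
d(V, I) = 2*V (d(V, I) = 1*V + V = V + V = 2*V)
(d(-8, -12) + C(-16, -30))*√(-185 - 469) = (2*(-8) + (-30)²)*√(-185 - 469) = (-16 + 900)*√(-654) = 884*(I*√654) = 884*I*√654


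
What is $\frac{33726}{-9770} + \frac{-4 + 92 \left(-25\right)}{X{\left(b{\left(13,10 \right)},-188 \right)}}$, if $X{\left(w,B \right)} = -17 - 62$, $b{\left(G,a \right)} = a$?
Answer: $\frac{9922863}{385915} \approx 25.713$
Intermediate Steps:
$X{\left(w,B \right)} = -79$ ($X{\left(w,B \right)} = -17 - 62 = -79$)
$\frac{33726}{-9770} + \frac{-4 + 92 \left(-25\right)}{X{\left(b{\left(13,10 \right)},-188 \right)}} = \frac{33726}{-9770} + \frac{-4 + 92 \left(-25\right)}{-79} = 33726 \left(- \frac{1}{9770}\right) + \left(-4 - 2300\right) \left(- \frac{1}{79}\right) = - \frac{16863}{4885} - - \frac{2304}{79} = - \frac{16863}{4885} + \frac{2304}{79} = \frac{9922863}{385915}$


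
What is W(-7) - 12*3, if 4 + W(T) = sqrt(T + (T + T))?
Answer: -40 + I*sqrt(21) ≈ -40.0 + 4.5826*I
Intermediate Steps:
W(T) = -4 + sqrt(3)*sqrt(T) (W(T) = -4 + sqrt(T + (T + T)) = -4 + sqrt(T + 2*T) = -4 + sqrt(3*T) = -4 + sqrt(3)*sqrt(T))
W(-7) - 12*3 = (-4 + sqrt(3)*sqrt(-7)) - 12*3 = (-4 + sqrt(3)*(I*sqrt(7))) - 36 = (-4 + I*sqrt(21)) - 36 = -40 + I*sqrt(21)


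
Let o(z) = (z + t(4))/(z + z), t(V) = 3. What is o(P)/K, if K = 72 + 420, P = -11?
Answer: 1/1353 ≈ 0.00073910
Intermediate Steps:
o(z) = (3 + z)/(2*z) (o(z) = (z + 3)/(z + z) = (3 + z)/((2*z)) = (3 + z)*(1/(2*z)) = (3 + z)/(2*z))
K = 492
o(P)/K = ((1/2)*(3 - 11)/(-11))/492 = ((1/2)*(-1/11)*(-8))*(1/492) = (4/11)*(1/492) = 1/1353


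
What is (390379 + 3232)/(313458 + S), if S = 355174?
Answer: 393611/668632 ≈ 0.58868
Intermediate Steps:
(390379 + 3232)/(313458 + S) = (390379 + 3232)/(313458 + 355174) = 393611/668632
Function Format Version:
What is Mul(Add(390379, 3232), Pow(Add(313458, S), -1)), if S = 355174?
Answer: Rational(393611, 668632) ≈ 0.58868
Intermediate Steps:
Mul(Add(390379, 3232), Pow(Add(313458, S), -1)) = Mul(Add(390379, 3232), Pow(Add(313458, 355174), -1)) = Mul(393611, Pow(668632, -1)) = Mul(393611, Rational(1, 668632)) = Rational(393611, 668632)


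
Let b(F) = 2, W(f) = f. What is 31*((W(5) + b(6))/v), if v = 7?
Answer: 31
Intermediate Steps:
31*((W(5) + b(6))/v) = 31*((5 + 2)/7) = 31*(7*(1/7)) = 31*1 = 31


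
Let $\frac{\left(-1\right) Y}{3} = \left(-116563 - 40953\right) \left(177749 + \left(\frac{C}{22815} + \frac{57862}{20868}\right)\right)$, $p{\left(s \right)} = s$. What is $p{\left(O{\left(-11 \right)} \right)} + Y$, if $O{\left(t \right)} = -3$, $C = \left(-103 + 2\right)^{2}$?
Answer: $\frac{1110861110223266069}{13225095} \approx 8.3996 \cdot 10^{10}$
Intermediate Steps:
$C = 10201$ ($C = \left(-101\right)^{2} = 10201$)
$Y = \frac{1110861110262941354}{13225095}$ ($Y = - 3 \left(-116563 - 40953\right) \left(177749 + \left(\frac{10201}{22815} + \frac{57862}{20868}\right)\right) = - 3 \left(- 157516 \left(177749 + \left(10201 \cdot \frac{1}{22815} + 57862 \cdot \frac{1}{20868}\right)\right)\right) = - 3 \left(- 157516 \left(177749 + \left(\frac{10201}{22815} + \frac{28931}{10434}\right)\right)\right) = - 3 \left(- 157516 \left(177749 + \frac{255499333}{79350570}\right)\right) = - 3 \left(\left(-157516\right) \frac{14104739966263}{79350570}\right) = \left(-3\right) \left(- \frac{1110861110262941354}{39675285}\right) = \frac{1110861110262941354}{13225095} \approx 8.3996 \cdot 10^{10}$)
$p{\left(O{\left(-11 \right)} \right)} + Y = -3 + \frac{1110861110262941354}{13225095} = \frac{1110861110223266069}{13225095}$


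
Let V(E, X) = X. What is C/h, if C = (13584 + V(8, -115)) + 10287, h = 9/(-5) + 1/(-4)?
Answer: -475120/41 ≈ -11588.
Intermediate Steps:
h = -41/20 (h = 9*(-1/5) + 1*(-1/4) = -9/5 - 1/4 = -41/20 ≈ -2.0500)
C = 23756 (C = (13584 - 115) + 10287 = 13469 + 10287 = 23756)
C/h = 23756/(-41/20) = -20/41*23756 = -475120/41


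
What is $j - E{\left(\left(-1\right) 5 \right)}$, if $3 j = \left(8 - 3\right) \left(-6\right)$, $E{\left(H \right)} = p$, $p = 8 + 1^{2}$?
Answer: $-19$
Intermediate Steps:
$p = 9$ ($p = 8 + 1 = 9$)
$E{\left(H \right)} = 9$
$j = -10$ ($j = \frac{\left(8 - 3\right) \left(-6\right)}{3} = \frac{5 \left(-6\right)}{3} = \frac{1}{3} \left(-30\right) = -10$)
$j - E{\left(\left(-1\right) 5 \right)} = -10 - 9 = -19$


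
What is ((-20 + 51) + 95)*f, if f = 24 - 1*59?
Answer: -4410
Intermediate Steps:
f = -35 (f = 24 - 59 = -35)
((-20 + 51) + 95)*f = ((-20 + 51) + 95)*(-35) = (31 + 95)*(-35) = 126*(-35) = -4410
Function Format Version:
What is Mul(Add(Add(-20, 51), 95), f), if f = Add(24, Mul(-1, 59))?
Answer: -4410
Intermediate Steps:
f = -35 (f = Add(24, -59) = -35)
Mul(Add(Add(-20, 51), 95), f) = Mul(Add(Add(-20, 51), 95), -35) = Mul(Add(31, 95), -35) = Mul(126, -35) = -4410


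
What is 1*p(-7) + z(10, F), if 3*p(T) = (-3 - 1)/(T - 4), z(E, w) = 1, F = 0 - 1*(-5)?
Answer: 37/33 ≈ 1.1212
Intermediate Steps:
F = 5 (F = 0 + 5 = 5)
p(T) = -4/(3*(-4 + T)) (p(T) = ((-3 - 1)/(T - 4))/3 = (-4/(-4 + T))/3 = -4/(3*(-4 + T)))
1*p(-7) + z(10, F) = 1*(-4/(-12 + 3*(-7))) + 1 = 1*(-4/(-12 - 21)) + 1 = 1*(-4/(-33)) + 1 = 1*(-4*(-1/33)) + 1 = 1*(4/33) + 1 = 4/33 + 1 = 37/33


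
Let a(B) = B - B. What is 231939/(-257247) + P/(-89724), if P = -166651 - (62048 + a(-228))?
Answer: 1408208771/854860364 ≈ 1.6473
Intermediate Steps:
a(B) = 0
P = -228699 (P = -166651 - (62048 + 0) = -166651 - 1*62048 = -166651 - 62048 = -228699)
231939/(-257247) + P/(-89724) = 231939/(-257247) - 228699/(-89724) = 231939*(-1/257247) - 228699*(-1/89724) = -25771/28583 + 76233/29908 = 1408208771/854860364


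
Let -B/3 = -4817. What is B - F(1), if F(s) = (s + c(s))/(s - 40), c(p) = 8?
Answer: 187866/13 ≈ 14451.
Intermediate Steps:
B = 14451 (B = -3*(-4817) = 14451)
F(s) = (8 + s)/(-40 + s) (F(s) = (s + 8)/(s - 40) = (8 + s)/(-40 + s))
B - F(1) = 14451 - (8 + 1)/(-40 + 1) = 14451 - 9/(-39) = 14451 - (-1)*9/39 = 14451 - 1*(-3/13) = 14451 + 3/13 = 187866/13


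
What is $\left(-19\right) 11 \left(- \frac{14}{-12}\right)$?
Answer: $- \frac{1463}{6} \approx -243.83$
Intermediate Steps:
$\left(-19\right) 11 \left(- \frac{14}{-12}\right) = - 209 \left(\left(-14\right) \left(- \frac{1}{12}\right)\right) = \left(-209\right) \frac{7}{6} = - \frac{1463}{6}$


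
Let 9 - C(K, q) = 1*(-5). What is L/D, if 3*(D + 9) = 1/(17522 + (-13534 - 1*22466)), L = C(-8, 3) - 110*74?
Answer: 450456684/498907 ≈ 902.89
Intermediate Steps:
C(K, q) = 14 (C(K, q) = 9 - (-5) = 9 - 1*(-5) = 9 + 5 = 14)
L = -8126 (L = 14 - 110*74 = 14 - 8140 = -8126)
D = -498907/55434 (D = -9 + 1/(3*(17522 + (-13534 - 1*22466))) = -9 + 1/(3*(17522 + (-13534 - 22466))) = -9 + 1/(3*(17522 - 36000)) = -9 + (⅓)/(-18478) = -9 + (⅓)*(-1/18478) = -9 - 1/55434 = -498907/55434 ≈ -9.0000)
L/D = -8126/(-498907/55434) = -8126*(-55434/498907) = 450456684/498907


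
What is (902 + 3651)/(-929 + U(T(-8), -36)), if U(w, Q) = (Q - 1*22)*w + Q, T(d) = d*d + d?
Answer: -4553/4213 ≈ -1.0807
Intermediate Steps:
T(d) = d + d² (T(d) = d² + d = d + d²)
U(w, Q) = Q + w*(-22 + Q) (U(w, Q) = (Q - 22)*w + Q = (-22 + Q)*w + Q = w*(-22 + Q) + Q = Q + w*(-22 + Q))
(902 + 3651)/(-929 + U(T(-8), -36)) = (902 + 3651)/(-929 + (-36 - (-176)*(1 - 8) - (-288)*(1 - 8))) = 4553/(-929 + (-36 - (-176)*(-7) - (-288)*(-7))) = 4553/(-929 + (-36 - 22*56 - 36*56)) = 4553/(-929 + (-36 - 1232 - 2016)) = 4553/(-929 - 3284) = 4553/(-4213) = 4553*(-1/4213) = -4553/4213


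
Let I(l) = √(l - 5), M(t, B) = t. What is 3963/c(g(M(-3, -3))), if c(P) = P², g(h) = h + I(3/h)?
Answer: 3963/(3 - I*√6)² ≈ 52.84 + 258.86*I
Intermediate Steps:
I(l) = √(-5 + l)
g(h) = h + √(-5 + 3/h)
3963/c(g(M(-3, -3))) = 3963/((-3 + √(-5 + 3/(-3)))²) = 3963/((-3 + √(-5 + 3*(-⅓)))²) = 3963/((-3 + √(-5 - 1))²) = 3963/((-3 + √(-6))²) = 3963/((-3 + I*√6)²) = 3963/(-3 + I*√6)²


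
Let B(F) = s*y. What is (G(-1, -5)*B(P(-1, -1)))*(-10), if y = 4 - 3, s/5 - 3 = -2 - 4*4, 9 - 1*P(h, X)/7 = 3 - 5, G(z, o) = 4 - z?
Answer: 3750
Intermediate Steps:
P(h, X) = 77 (P(h, X) = 63 - 7*(3 - 5) = 63 - 7*(-2) = 63 + 14 = 77)
s = -75 (s = 15 + 5*(-2 - 4*4) = 15 + 5*(-2 - 16) = 15 + 5*(-18) = 15 - 90 = -75)
y = 1
B(F) = -75 (B(F) = -75*1 = -75)
(G(-1, -5)*B(P(-1, -1)))*(-10) = ((4 - 1*(-1))*(-75))*(-10) = ((4 + 1)*(-75))*(-10) = (5*(-75))*(-10) = -375*(-10) = 3750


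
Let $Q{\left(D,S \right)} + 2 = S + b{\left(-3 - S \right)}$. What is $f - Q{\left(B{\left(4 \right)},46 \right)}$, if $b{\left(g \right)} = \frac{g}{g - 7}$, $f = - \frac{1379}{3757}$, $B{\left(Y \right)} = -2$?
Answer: $- \frac{1359795}{30056} \approx -45.242$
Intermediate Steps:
$f = - \frac{1379}{3757}$ ($f = \left(-1379\right) \frac{1}{3757} = - \frac{1379}{3757} \approx -0.36705$)
$b{\left(g \right)} = \frac{g}{-7 + g}$
$Q{\left(D,S \right)} = -2 + S + \frac{-3 - S}{-10 - S}$ ($Q{\left(D,S \right)} = -2 + \left(S + \frac{-3 - S}{-7 - \left(3 + S\right)}\right) = -2 + \left(S + \frac{-3 - S}{-10 - S}\right) = -2 + S + \frac{-3 - S}{-10 - S}$)
$f - Q{\left(B{\left(4 \right)},46 \right)} = - \frac{1379}{3757} - \frac{-17 + 46^{2} + 9 \cdot 46}{10 + 46} = - \frac{1379}{3757} - \frac{-17 + 2116 + 414}{56} = - \frac{1379}{3757} - \frac{1}{56} \cdot 2513 = - \frac{1379}{3757} - \frac{359}{8} = - \frac{1359795}{30056}$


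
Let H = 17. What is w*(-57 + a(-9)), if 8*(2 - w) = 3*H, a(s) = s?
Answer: 1155/4 ≈ 288.75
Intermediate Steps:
w = -35/8 (w = 2 - 3*17/8 = 2 - ⅛*51 = 2 - 51/8 = -35/8 ≈ -4.3750)
w*(-57 + a(-9)) = -35*(-57 - 9)/8 = -35/8*(-66) = 1155/4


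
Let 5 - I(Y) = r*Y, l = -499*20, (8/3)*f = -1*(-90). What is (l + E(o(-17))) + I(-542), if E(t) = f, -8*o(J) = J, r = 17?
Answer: -2909/4 ≈ -727.25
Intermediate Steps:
o(J) = -J/8
f = 135/4 (f = 3*(-1*(-90))/8 = (3/8)*90 = 135/4 ≈ 33.750)
E(t) = 135/4
l = -9980
I(Y) = 5 - 17*Y
(l + E(o(-17))) + I(-542) = (-9980 + 135/4) + (5 - 17*(-542)) = -39785/4 + (5 + 9214) = -39785/4 + 9219 = -2909/4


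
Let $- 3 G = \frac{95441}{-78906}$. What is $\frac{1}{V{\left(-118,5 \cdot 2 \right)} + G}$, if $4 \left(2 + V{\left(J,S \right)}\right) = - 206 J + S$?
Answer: $\frac{118359}{719374543} \approx 0.00016453$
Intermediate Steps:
$V{\left(J,S \right)} = -2 - \frac{103 J}{2} + \frac{S}{4}$ ($V{\left(J,S \right)} = -2 + \frac{- 206 J + S}{4} = -2 + \frac{S - 206 J}{4} = -2 - \left(- \frac{S}{4} + \frac{103 J}{2}\right) = -2 - \frac{103 J}{2} + \frac{S}{4}$)
$G = \frac{95441}{236718}$ ($G = - \frac{95441 \frac{1}{-78906}}{3} = - \frac{95441 \left(- \frac{1}{78906}\right)}{3} = \left(- \frac{1}{3}\right) \left(- \frac{95441}{78906}\right) = \frac{95441}{236718} \approx 0.40318$)
$\frac{1}{V{\left(-118,5 \cdot 2 \right)} + G} = \frac{1}{\left(-2 - -6077 + \frac{5 \cdot 2}{4}\right) + \frac{95441}{236718}} = \frac{1}{\left(-2 + 6077 + \frac{1}{4} \cdot 10\right) + \frac{95441}{236718}} = \frac{1}{\left(-2 + 6077 + \frac{5}{2}\right) + \frac{95441}{236718}} = \frac{1}{\frac{12155}{2} + \frac{95441}{236718}} = \frac{1}{\frac{719374543}{118359}} = \frac{118359}{719374543}$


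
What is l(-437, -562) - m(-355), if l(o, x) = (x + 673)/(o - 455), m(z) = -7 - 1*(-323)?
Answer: -281983/892 ≈ -316.12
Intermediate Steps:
m(z) = 316 (m(z) = -7 + 323 = 316)
l(o, x) = (673 + x)/(-455 + o)
l(-437, -562) - m(-355) = (673 - 562)/(-455 - 437) - 1*316 = 111/(-892) - 316 = -1/892*111 - 316 = -111/892 - 316 = -281983/892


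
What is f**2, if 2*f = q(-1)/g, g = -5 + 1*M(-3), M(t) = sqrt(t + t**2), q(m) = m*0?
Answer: 0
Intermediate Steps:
q(m) = 0
g = -5 + sqrt(6) (g = -5 + 1*sqrt(-3*(1 - 3)) = -5 + 1*sqrt(-3*(-2)) = -5 + 1*sqrt(6) = -5 + sqrt(6) ≈ -2.5505)
f = 0 (f = (0/(-5 + sqrt(6)))/2 = (1/2)*0 = 0)
f**2 = 0**2 = 0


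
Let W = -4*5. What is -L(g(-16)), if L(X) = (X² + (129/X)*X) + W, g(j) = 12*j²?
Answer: -9437293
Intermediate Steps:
W = -20
L(X) = 109 + X² (L(X) = (X² + (129/X)*X) - 20 = (X² + 129) - 20 = (129 + X²) - 20 = 109 + X²)
-L(g(-16)) = -(109 + (12*(-16)²)²) = -(109 + (12*256)²) = -(109 + 3072²) = -(109 + 9437184) = -1*9437293 = -9437293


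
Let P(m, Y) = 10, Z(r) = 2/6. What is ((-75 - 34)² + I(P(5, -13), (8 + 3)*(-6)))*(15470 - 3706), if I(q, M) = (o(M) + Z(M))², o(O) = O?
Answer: 1714461832/9 ≈ 1.9050e+8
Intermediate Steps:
Z(r) = ⅓ (Z(r) = 2*(⅙) = ⅓)
I(q, M) = (⅓ + M)² (I(q, M) = (M + ⅓)² = (⅓ + M)²)
((-75 - 34)² + I(P(5, -13), (8 + 3)*(-6)))*(15470 - 3706) = ((-75 - 34)² + (1 + 3*((8 + 3)*(-6)))²/9)*(15470 - 3706) = ((-109)² + (1 + 3*(11*(-6)))²/9)*11764 = (11881 + (1 + 3*(-66))²/9)*11764 = (11881 + (1 - 198)²/9)*11764 = (11881 + (⅑)*(-197)²)*11764 = (11881 + (⅑)*38809)*11764 = (11881 + 38809/9)*11764 = (145738/9)*11764 = 1714461832/9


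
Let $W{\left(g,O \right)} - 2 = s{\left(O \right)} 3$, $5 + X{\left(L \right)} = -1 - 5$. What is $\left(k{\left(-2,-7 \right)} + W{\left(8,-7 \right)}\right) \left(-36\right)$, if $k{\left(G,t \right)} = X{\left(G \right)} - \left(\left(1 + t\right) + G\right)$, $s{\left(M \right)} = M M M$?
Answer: $37080$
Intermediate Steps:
$X{\left(L \right)} = -11$ ($X{\left(L \right)} = -5 - 6 = -11$)
$s{\left(M \right)} = M^{3}$ ($s{\left(M \right)} = M^{2} M = M^{3}$)
$k{\left(G,t \right)} = -12 - G - t$ ($k{\left(G,t \right)} = -11 - \left(\left(1 + t\right) + G\right) = -11 - \left(1 + G + t\right) = -12 - G - t$)
$W{\left(g,O \right)} = 2 + 3 O^{3}$ ($W{\left(g,O \right)} = 2 + O^{3} \cdot 3 = 2 + 3 O^{3}$)
$\left(k{\left(-2,-7 \right)} + W{\left(8,-7 \right)}\right) \left(-36\right) = \left(\left(-12 - -2 - -7\right) + \left(2 + 3 \left(-7\right)^{3}\right)\right) \left(-36\right) = \left(\left(-12 + 2 + 7\right) + \left(2 + 3 \left(-343\right)\right)\right) \left(-36\right) = \left(-3 + \left(2 - 1029\right)\right) \left(-36\right) = \left(-3 - 1027\right) \left(-36\right) = \left(-1030\right) \left(-36\right) = 37080$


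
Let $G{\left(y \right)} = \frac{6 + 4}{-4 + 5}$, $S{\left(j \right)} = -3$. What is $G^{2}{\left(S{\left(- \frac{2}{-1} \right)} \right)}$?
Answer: $100$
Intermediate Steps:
$G{\left(y \right)} = 10$ ($G{\left(y \right)} = \frac{10}{1} = 10 \cdot 1 = 10$)
$G^{2}{\left(S{\left(- \frac{2}{-1} \right)} \right)} = 10^{2} = 100$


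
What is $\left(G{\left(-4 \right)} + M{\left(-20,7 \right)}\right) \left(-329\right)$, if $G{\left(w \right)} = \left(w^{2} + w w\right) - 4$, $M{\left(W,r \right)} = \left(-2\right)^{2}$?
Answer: $-10528$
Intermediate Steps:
$M{\left(W,r \right)} = 4$
$G{\left(w \right)} = -4 + 2 w^{2}$ ($G{\left(w \right)} = \left(w^{2} + w^{2}\right) - 4 = 2 w^{2} - 4 = -4 + 2 w^{2}$)
$\left(G{\left(-4 \right)} + M{\left(-20,7 \right)}\right) \left(-329\right) = \left(\left(-4 + 2 \left(-4\right)^{2}\right) + 4\right) \left(-329\right) = \left(\left(-4 + 2 \cdot 16\right) + 4\right) \left(-329\right) = \left(\left(-4 + 32\right) + 4\right) \left(-329\right) = \left(28 + 4\right) \left(-329\right) = 32 \left(-329\right) = -10528$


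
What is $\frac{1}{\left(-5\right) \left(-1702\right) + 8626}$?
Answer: $\frac{1}{17136} \approx 5.8357 \cdot 10^{-5}$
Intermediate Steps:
$\frac{1}{\left(-5\right) \left(-1702\right) + 8626} = \frac{1}{8510 + 8626} = \frac{1}{17136}$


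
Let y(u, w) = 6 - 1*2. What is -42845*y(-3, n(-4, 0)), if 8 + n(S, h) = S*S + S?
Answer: -171380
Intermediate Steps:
n(S, h) = -8 + S + S**2 (n(S, h) = -8 + (S*S + S) = -8 + (S**2 + S) = -8 + (S + S**2) = -8 + S + S**2)
y(u, w) = 4 (y(u, w) = 6 - 2 = 4)
-42845*y(-3, n(-4, 0)) = -42845*4 = -171380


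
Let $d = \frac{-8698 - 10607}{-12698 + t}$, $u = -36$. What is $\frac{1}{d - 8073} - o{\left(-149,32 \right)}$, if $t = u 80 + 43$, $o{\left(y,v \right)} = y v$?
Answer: $\frac{9198186961}{1929150} \approx 4768.0$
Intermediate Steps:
$o{\left(y,v \right)} = v y$
$t = -2837$ ($t = \left(-36\right) 80 + 43 = -2880 + 43 = -2837$)
$d = \frac{297}{239}$ ($d = \frac{-8698 - 10607}{-12698 - 2837} = - \frac{19305}{-15535} = \left(-19305\right) \left(- \frac{1}{15535}\right) = \frac{297}{239} \approx 1.2427$)
$\frac{1}{d - 8073} - o{\left(-149,32 \right)} = \frac{1}{\frac{297}{239} - 8073} - 32 \left(-149\right) = \frac{1}{- \frac{1929150}{239}} - -4768 = - \frac{239}{1929150} + 4768 = \frac{9198186961}{1929150}$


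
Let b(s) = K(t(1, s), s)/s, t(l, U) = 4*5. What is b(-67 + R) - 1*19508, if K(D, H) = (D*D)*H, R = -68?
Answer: -19108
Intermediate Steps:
t(l, U) = 20
K(D, H) = H*D**2 (K(D, H) = D**2*H = H*D**2)
b(s) = 400 (b(s) = (s*20**2)/s = (s*400)/s = (400*s)/s = 400)
b(-67 + R) - 1*19508 = 400 - 1*19508 = 400 - 19508 = -19108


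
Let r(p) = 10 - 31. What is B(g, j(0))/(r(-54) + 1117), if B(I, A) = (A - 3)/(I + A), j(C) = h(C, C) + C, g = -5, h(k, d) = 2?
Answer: 1/3288 ≈ 0.00030414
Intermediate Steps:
r(p) = -21
j(C) = 2 + C
B(I, A) = (-3 + A)/(A + I)
B(g, j(0))/(r(-54) + 1117) = ((-3 + (2 + 0))/((2 + 0) - 5))/(-21 + 1117) = ((-3 + 2)/(2 - 5))/1096 = (-1/(-3))/1096 = (-1/3*(-1))/1096 = (1/1096)*(1/3) = 1/3288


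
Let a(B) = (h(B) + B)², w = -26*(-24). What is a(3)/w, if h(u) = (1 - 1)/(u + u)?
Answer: 3/208 ≈ 0.014423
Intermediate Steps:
w = 624
h(u) = 0 (h(u) = 0/((2*u)) = 0*(1/(2*u)) = 0)
a(B) = B² (a(B) = (0 + B)² = B²)
a(3)/w = 3²/624 = 9*(1/624) = 3/208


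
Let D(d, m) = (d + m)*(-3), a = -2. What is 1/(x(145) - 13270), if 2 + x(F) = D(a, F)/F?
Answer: -145/1924869 ≈ -7.5330e-5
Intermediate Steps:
D(d, m) = -3*d - 3*m
x(F) = -2 + (6 - 3*F)/F (x(F) = -2 + (-3*(-2) - 3*F)/F = -2 + (6 - 3*F)/F)
1/(x(145) - 13270) = 1/((-5 + 6/145) - 13270) = 1/(-719/145 - 13270) = 1/(-1924869/145) = -145/1924869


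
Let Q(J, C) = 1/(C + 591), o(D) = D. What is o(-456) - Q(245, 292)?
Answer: -402649/883 ≈ -456.00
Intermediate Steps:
Q(J, C) = 1/(591 + C)
o(-456) - Q(245, 292) = -456 - 1/(591 + 292) = -456 - 1/883 = -402649/883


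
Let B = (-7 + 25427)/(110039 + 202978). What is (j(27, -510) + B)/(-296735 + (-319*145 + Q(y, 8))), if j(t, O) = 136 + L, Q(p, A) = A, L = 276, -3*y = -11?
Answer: -64494212/53679598347 ≈ -0.0012015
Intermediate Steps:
y = 11/3 (y = -⅓*(-11) = 11/3 ≈ 3.6667)
j(t, O) = 412 (j(t, O) = 136 + 276 = 412)
B = 25420/313017 ≈ 0.081210
(j(27, -510) + B)/(-296735 + (-319*145 + Q(y, 8))) = (412 + 25420/313017)/(-296735 + (-319*145 + 8)) = 128988424/(313017*(-296735 + (-46255 + 8))) = 128988424/(313017*(-296735 - 46247)) = (128988424/313017)/(-342982) = (128988424/313017)*(-1/342982) = -64494212/53679598347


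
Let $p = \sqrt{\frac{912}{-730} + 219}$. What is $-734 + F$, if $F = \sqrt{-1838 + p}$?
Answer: $-734 + \frac{i \sqrt{244867550 - 1095 \sqrt{3223315}}}{365} \approx -734.0 + 42.699 i$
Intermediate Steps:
$p = \frac{3 \sqrt{3223315}}{365}$ ($p = \sqrt{912 \left(- \frac{1}{730}\right) + 219} = \sqrt{- \frac{456}{365} + 219} = \sqrt{\frac{79479}{365}} = \frac{3 \sqrt{3223315}}{365} \approx 14.756$)
$F = \sqrt{-1838 + \frac{3 \sqrt{3223315}}{365}} \approx 42.699 i$
$-734 + F = -734 + \frac{\sqrt{-244867550 + 1095 \sqrt{3223315}}}{365}$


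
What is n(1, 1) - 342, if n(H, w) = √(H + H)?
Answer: -342 + √2 ≈ -340.59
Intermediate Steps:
n(H, w) = √2*√H (n(H, w) = √(2*H) = √2*√H)
n(1, 1) - 342 = √2*√1 - 342 = √2*1 - 342 = √2 - 342 = -342 + √2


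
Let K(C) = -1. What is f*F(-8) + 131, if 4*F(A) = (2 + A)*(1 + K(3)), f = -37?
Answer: 131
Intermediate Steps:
F(A) = 0 (F(A) = ((2 + A)*(1 - 1))/4 = ((2 + A)*0)/4 = (¼)*0 = 0)
f*F(-8) + 131 = -37*0 + 131 = 0 + 131 = 131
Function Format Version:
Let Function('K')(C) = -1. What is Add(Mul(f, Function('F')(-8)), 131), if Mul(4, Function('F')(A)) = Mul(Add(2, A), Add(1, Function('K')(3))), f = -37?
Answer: 131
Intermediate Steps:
Function('F')(A) = 0 (Function('F')(A) = Mul(Rational(1, 4), Mul(Add(2, A), Add(1, -1))) = Mul(Rational(1, 4), Mul(Add(2, A), 0)) = Mul(Rational(1, 4), 0) = 0)
Add(Mul(f, Function('F')(-8)), 131) = Add(Mul(-37, 0), 131) = Add(0, 131) = 131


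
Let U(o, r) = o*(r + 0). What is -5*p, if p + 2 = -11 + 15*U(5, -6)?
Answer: 2315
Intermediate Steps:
U(o, r) = o*r
p = -463 (p = -2 + (-11 + 15*(5*(-6))) = -2 + (-11 + 15*(-30)) = -2 + (-11 - 450) = -2 - 461 = -463)
-5*p = -5*(-463) = 2315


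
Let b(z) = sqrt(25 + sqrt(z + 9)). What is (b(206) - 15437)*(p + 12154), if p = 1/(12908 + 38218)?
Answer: -9592326496985/51126 + 621385405*sqrt(25 + sqrt(215))/51126 ≈ -1.8754e+8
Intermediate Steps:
p = 1/51126 ≈ 1.9560e-5
b(z) = sqrt(25 + sqrt(9 + z))
(b(206) - 15437)*(p + 12154) = (sqrt(25 + sqrt(9 + 206)) - 15437)*(1/51126 + 12154) = (sqrt(25 + sqrt(215)) - 15437)*(621385405/51126) = (-15437 + sqrt(25 + sqrt(215)))*(621385405/51126) = -9592326496985/51126 + 621385405*sqrt(25 + sqrt(215))/51126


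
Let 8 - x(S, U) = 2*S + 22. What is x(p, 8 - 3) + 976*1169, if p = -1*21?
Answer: 1140972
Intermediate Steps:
p = -21
x(S, U) = -14 - 2*S (x(S, U) = 8 - (2*S + 22) = 8 - (22 + 2*S) = 8 + (-22 - 2*S) = -14 - 2*S)
x(p, 8 - 3) + 976*1169 = (-14 - 2*(-21)) + 976*1169 = (-14 + 42) + 1140944 = 28 + 1140944 = 1140972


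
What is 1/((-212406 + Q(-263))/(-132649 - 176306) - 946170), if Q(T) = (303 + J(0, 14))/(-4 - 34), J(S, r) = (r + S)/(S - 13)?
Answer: -152623770/144407927528411 ≈ -1.0569e-6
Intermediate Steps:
J(S, r) = (S + r)/(-13 + S)
Q(T) = -3925/494 (Q(T) = (303 + (0 + 14)/(-13 + 0))/(-4 - 34) = (303 + 14/(-13))/(-38) = (303 - 1/13*14)*(-1/38) = (303 - 14/13)*(-1/38) = (3925/13)*(-1/38) = -3925/494)
1/((-212406 + Q(-263))/(-132649 - 176306) - 946170) = 1/((-212406 - 3925/494)/(-132649 - 176306) - 946170) = 1/(-104932489/494/(-308955) - 946170) = 1/(-104932489/494*(-1/308955) - 946170) = 1/(104932489/152623770 - 946170) = 1/(-144407927528411/152623770) = -152623770/144407927528411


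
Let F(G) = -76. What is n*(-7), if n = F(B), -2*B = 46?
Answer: 532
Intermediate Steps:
B = -23 (B = -½*46 = -23)
n = -76
n*(-7) = -76*(-7) = 532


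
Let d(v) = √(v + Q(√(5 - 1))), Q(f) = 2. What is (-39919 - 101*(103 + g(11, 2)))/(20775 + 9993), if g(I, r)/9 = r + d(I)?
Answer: -4345/2564 - 303*√13/10256 ≈ -1.8011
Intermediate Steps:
d(v) = √(2 + v) (d(v) = √(v + 2) = √(2 + v))
g(I, r) = 9*r + 9*√(2 + I) (g(I, r) = 9*(r + √(2 + I)) = 9*r + 9*√(2 + I))
(-39919 - 101*(103 + g(11, 2)))/(20775 + 9993) = (-39919 - 101*(103 + (9*2 + 9*√(2 + 11))))/(20775 + 9993) = (-39919 - 101*(103 + (18 + 9*√13)))/30768 = (-39919 - 101*(121 + 9*√13))*(1/30768) = (-39919 + (-12221 - 909*√13))*(1/30768) = (-52140 - 909*√13)*(1/30768) = -4345/2564 - 303*√13/10256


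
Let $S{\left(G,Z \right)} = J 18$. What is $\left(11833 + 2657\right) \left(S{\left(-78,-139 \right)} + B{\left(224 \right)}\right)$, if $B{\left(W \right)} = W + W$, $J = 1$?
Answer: $6752340$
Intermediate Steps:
$S{\left(G,Z \right)} = 18$ ($S{\left(G,Z \right)} = 1 \cdot 18 = 18$)
$B{\left(W \right)} = 2 W$
$\left(11833 + 2657\right) \left(S{\left(-78,-139 \right)} + B{\left(224 \right)}\right) = \left(11833 + 2657\right) \left(18 + 2 \cdot 224\right) = 14490 \left(18 + 448\right) = 14490 \cdot 466 = 6752340$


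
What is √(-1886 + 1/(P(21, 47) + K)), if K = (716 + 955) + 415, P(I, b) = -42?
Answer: I*√1969896313/1022 ≈ 43.428*I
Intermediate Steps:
K = 2086 (K = 1671 + 415 = 2086)
√(-1886 + 1/(P(21, 47) + K)) = √(-1886 + 1/(-42 + 2086)) = √(-1886 + 1/2044) = √(-3854983/2044) = I*√1969896313/1022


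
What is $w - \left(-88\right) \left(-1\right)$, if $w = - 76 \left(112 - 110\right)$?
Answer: $-240$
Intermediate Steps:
$w = -152$ ($w = \left(-76\right) 2 = -152$)
$w - \left(-88\right) \left(-1\right) = -152 - \left(-88\right) \left(-1\right) = -152 - 88 = -240$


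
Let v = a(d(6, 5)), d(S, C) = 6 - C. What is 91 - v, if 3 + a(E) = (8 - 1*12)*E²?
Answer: 98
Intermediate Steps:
a(E) = -3 - 4*E² (a(E) = -3 + (8 - 1*12)*E² = -3 + (8 - 12)*E² = -3 - 4*E²)
v = -7 (v = -3 - 4*(6 - 1*5)² = -3 - 4*(6 - 5)² = -3 - 4*1² = -3 - 4*1 = -3 - 4 = -7)
91 - v = 91 - 1*(-7) = 91 + 7 = 98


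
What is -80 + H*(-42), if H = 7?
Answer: -374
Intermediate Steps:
-80 + H*(-42) = -80 + 7*(-42) = -80 - 294 = -374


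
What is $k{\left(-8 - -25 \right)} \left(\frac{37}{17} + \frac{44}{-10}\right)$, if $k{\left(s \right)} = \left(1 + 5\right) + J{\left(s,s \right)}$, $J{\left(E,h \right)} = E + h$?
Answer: $- \frac{1512}{17} \approx -88.941$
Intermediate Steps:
$k{\left(s \right)} = 6 + 2 s$ ($k{\left(s \right)} = \left(1 + 5\right) + \left(s + s\right) = 6 + 2 s$)
$k{\left(-8 - -25 \right)} \left(\frac{37}{17} + \frac{44}{-10}\right) = \left(6 + 2 \left(-8 - -25\right)\right) \left(\frac{37}{17} + \frac{44}{-10}\right) = \left(6 + 2 \left(-8 + 25\right)\right) \left(37 \cdot \frac{1}{17} + 44 \left(- \frac{1}{10}\right)\right) = \left(6 + 2 \cdot 17\right) \left(\frac{37}{17} - \frac{22}{5}\right) = \left(6 + 34\right) \left(- \frac{189}{85}\right) = 40 \left(- \frac{189}{85}\right) = - \frac{1512}{17}$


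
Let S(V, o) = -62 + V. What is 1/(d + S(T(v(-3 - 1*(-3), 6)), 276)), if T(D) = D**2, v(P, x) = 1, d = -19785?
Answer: -1/19846 ≈ -5.0388e-5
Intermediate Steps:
1/(d + S(T(v(-3 - 1*(-3), 6)), 276)) = 1/(-19785 + (-62 + 1**2)) = 1/(-19785 + (-62 + 1)) = 1/(-19785 - 61) = 1/(-19846) = -1/19846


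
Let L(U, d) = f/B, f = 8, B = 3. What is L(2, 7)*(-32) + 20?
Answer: -196/3 ≈ -65.333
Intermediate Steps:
L(U, d) = 8/3
L(2, 7)*(-32) + 20 = (8/3)*(-32) + 20 = -256/3 + 20 = -196/3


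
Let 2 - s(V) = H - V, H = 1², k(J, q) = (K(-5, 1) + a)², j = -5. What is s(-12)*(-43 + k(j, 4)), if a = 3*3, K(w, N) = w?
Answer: 297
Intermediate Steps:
a = 9
k(J, q) = 16 (k(J, q) = (-5 + 9)² = 4² = 16)
H = 1
s(V) = 1 + V (s(V) = 2 - (1 - V) = 2 + (-1 + V) = 1 + V)
s(-12)*(-43 + k(j, 4)) = (1 - 12)*(-43 + 16) = -11*(-27) = 297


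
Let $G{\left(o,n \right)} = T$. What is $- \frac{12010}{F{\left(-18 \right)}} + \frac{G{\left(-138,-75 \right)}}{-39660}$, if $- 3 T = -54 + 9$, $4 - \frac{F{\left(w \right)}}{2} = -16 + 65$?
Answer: $\frac{3175435}{23796} \approx 133.44$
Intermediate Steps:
$F{\left(w \right)} = -90$ ($F{\left(w \right)} = 8 - 2 \left(-16 + 65\right) = 8 - 98 = -90$)
$T = 15$ ($T = - \frac{-54 + 9}{3} = \left(- \frac{1}{3}\right) \left(-45\right) = 15$)
$G{\left(o,n \right)} = 15$
$- \frac{12010}{F{\left(-18 \right)}} + \frac{G{\left(-138,-75 \right)}}{-39660} = - \frac{12010}{-90} + \frac{15}{-39660} = \left(-12010\right) \left(- \frac{1}{90}\right) + 15 \left(- \frac{1}{39660}\right) = \frac{1201}{9} - \frac{1}{2644} = \frac{3175435}{23796}$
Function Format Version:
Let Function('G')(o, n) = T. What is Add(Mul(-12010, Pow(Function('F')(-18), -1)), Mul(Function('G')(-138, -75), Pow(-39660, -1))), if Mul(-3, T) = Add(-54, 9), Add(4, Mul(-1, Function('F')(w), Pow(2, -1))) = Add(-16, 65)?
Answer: Rational(3175435, 23796) ≈ 133.44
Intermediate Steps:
Function('F')(w) = -90 (Function('F')(w) = Add(8, Mul(-2, Add(-16, 65))) = Add(8, Mul(-2, 49)) = Add(8, -98) = -90)
T = 15 (T = Mul(Rational(-1, 3), Add(-54, 9)) = Mul(Rational(-1, 3), -45) = 15)
Function('G')(o, n) = 15
Add(Mul(-12010, Pow(Function('F')(-18), -1)), Mul(Function('G')(-138, -75), Pow(-39660, -1))) = Add(Mul(-12010, Pow(-90, -1)), Mul(15, Pow(-39660, -1))) = Add(Mul(-12010, Rational(-1, 90)), Mul(15, Rational(-1, 39660))) = Add(Rational(1201, 9), Rational(-1, 2644)) = Rational(3175435, 23796)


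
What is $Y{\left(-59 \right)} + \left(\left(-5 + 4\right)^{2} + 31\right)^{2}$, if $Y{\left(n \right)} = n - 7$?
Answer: $958$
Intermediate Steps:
$Y{\left(n \right)} = -7 + n$ ($Y{\left(n \right)} = n - 7 = -7 + n$)
$Y{\left(-59 \right)} + \left(\left(-5 + 4\right)^{2} + 31\right)^{2} = \left(-7 - 59\right) + \left(\left(-5 + 4\right)^{2} + 31\right)^{2} = -66 + \left(\left(-1\right)^{2} + 31\right)^{2} = -66 + \left(1 + 31\right)^{2} = -66 + 32^{2} = -66 + 1024 = 958$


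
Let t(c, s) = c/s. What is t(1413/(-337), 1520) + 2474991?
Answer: 1267789388427/512240 ≈ 2.4750e+6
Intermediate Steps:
t(1413/(-337), 1520) + 2474991 = (1413/(-337))/1520 + 2474991 = (1413*(-1/337))*(1/1520) + 2474991 = -1413/337*1/1520 + 2474991 = -1413/512240 + 2474991 = 1267789388427/512240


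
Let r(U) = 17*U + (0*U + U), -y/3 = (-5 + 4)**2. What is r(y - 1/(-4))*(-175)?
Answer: 17325/2 ≈ 8662.5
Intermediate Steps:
y = -3 (y = -3*(-5 + 4)**2 = -3*(-1)**2 = -3*1 = -3)
r(U) = 18*U (r(U) = 17*U + (0 + U) = 17*U + U = 18*U)
r(y - 1/(-4))*(-175) = (18*(-3 - 1/(-4)))*(-175) = (18*(-3 - 1*(-1/4)))*(-175) = (18*(-3 + 1/4))*(-175) = (18*(-11/4))*(-175) = -99/2*(-175) = 17325/2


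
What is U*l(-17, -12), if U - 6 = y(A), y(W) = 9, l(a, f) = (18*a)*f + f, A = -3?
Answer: 54900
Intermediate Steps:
l(a, f) = f + 18*a*f (l(a, f) = 18*a*f + f = f + 18*a*f)
U = 15 (U = 6 + 9 = 15)
U*l(-17, -12) = 15*(-12*(1 + 18*(-17))) = 15*(-12*(1 - 306)) = 15*(-12*(-305)) = 15*3660 = 54900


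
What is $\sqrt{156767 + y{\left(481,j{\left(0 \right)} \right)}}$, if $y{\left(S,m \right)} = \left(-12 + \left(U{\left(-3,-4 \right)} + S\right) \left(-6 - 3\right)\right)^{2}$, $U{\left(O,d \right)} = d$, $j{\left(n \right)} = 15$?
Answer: $16 \sqrt{73007} \approx 4323.2$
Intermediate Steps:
$y{\left(S,m \right)} = \left(24 - 9 S\right)^{2}$ ($y{\left(S,m \right)} = \left(-12 + \left(-4 + S\right) \left(-6 - 3\right)\right)^{2} = \left(-12 + \left(-4 + S\right) \left(-9\right)\right)^{2} = \left(-12 - \left(-36 + 9 S\right)\right)^{2} = \left(24 - 9 S\right)^{2}$)
$\sqrt{156767 + y{\left(481,j{\left(0 \right)} \right)}} = \sqrt{156767 + 9 \left(-8 + 3 \cdot 481\right)^{2}} = \sqrt{156767 + 9 \left(-8 + 1443\right)^{2}} = \sqrt{156767 + 9 \cdot 1435^{2}} = \sqrt{156767 + 9 \cdot 2059225} = \sqrt{156767 + 18533025} = \sqrt{18689792} = 16 \sqrt{73007}$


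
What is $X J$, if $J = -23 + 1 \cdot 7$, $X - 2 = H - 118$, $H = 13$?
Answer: $1648$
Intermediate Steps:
$X = -103$ ($X = 2 + \left(13 - 118\right) = 2 - 105 = -103$)
$J = -16$ ($J = -23 + 7 = -16$)
$X J = \left(-103\right) \left(-16\right) = 1648$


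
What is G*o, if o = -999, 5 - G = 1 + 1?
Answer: -2997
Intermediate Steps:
G = 3 (G = 5 - (1 + 1) = 5 - 1*2 = 5 - 2 = 3)
G*o = 3*(-999) = -2997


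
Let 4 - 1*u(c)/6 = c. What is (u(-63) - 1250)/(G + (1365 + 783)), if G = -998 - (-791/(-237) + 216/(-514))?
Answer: -51650832/69867659 ≈ -0.73927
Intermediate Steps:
u(c) = 24 - 6*c
G = -60964873/60909 (G = -998 - (-791*(-1/237) + 216*(-1/514)) = -998 - (791/237 - 108/257) = -998 - 1*177691/60909 = -998 - 177691/60909 = -60964873/60909 ≈ -1000.9)
(u(-63) - 1250)/(G + (1365 + 783)) = ((24 - 6*(-63)) - 1250)/(-60964873/60909 + (1365 + 783)) = ((24 + 378) - 1250)/(-60964873/60909 + 2148) = (402 - 1250)/(69867659/60909) = -848*60909/69867659 = -51650832/69867659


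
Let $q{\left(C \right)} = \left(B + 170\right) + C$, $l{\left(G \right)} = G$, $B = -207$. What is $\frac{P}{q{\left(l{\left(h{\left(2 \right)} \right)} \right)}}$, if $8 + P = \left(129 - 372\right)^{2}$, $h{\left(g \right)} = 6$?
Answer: $- \frac{59041}{31} \approx -1904.5$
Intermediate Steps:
$q{\left(C \right)} = -37 + C$ ($q{\left(C \right)} = \left(-207 + 170\right) + C = -37 + C$)
$P = 59041$ ($P = -8 + \left(129 - 372\right)^{2} = -8 + \left(-243\right)^{2} = -8 + 59049 = 59041$)
$\frac{P}{q{\left(l{\left(h{\left(2 \right)} \right)} \right)}} = \frac{59041}{-37 + 6} = \frac{59041}{-31} = 59041 \left(- \frac{1}{31}\right) = - \frac{59041}{31}$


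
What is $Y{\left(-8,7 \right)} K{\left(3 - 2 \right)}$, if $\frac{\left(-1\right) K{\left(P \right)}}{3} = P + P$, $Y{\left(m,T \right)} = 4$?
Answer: $-24$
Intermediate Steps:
$K{\left(P \right)} = - 6 P$ ($K{\left(P \right)} = - 3 \left(P + P\right) = - 3 \cdot 2 P = - 6 P$)
$Y{\left(-8,7 \right)} K{\left(3 - 2 \right)} = 4 \left(- 6 \left(3 - 2\right)\right) = 4 \left(\left(-6\right) 1\right) = 4 \left(-6\right) = -24$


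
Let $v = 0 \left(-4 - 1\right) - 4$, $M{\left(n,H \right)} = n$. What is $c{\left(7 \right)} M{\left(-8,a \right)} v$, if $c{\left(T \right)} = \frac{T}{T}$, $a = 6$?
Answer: $32$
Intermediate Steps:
$c{\left(T \right)} = 1$
$v = -4$ ($v = 0 \left(-4 - 1\right) - 4 = 0 \left(-5\right) - 4 = 0 - 4 = -4$)
$c{\left(7 \right)} M{\left(-8,a \right)} v = 1 \left(-8\right) \left(-4\right) = \left(-8\right) \left(-4\right) = 32$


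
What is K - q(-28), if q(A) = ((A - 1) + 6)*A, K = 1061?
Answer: 417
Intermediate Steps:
q(A) = A*(5 + A) (q(A) = ((-1 + A) + 6)*A = (5 + A)*A = A*(5 + A))
K - q(-28) = 1061 - (-28)*(5 - 28) = 1061 - (-28)*(-23) = 1061 - 1*644 = 1061 - 644 = 417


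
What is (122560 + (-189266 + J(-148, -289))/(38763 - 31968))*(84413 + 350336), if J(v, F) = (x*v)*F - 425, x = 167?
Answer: 365079791498317/6795 ≈ 5.3728e+10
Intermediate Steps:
J(v, F) = -425 + 167*F*v (J(v, F) = (167*v)*F - 425 = 167*F*v - 425 = -425 + 167*F*v)
(122560 + (-189266 + J(-148, -289))/(38763 - 31968))*(84413 + 350336) = (122560 + (-189266 + (-425 + 167*(-289)*(-148)))/(38763 - 31968))*(84413 + 350336) = (122560 + (-189266 + (-425 + 7142924))/6795)*434749 = (122560 + (-189266 + 7142499)*(1/6795))*434749 = (122560 + 6953233*(1/6795))*434749 = (122560 + 6953233/6795)*434749 = (839748433/6795)*434749 = 365079791498317/6795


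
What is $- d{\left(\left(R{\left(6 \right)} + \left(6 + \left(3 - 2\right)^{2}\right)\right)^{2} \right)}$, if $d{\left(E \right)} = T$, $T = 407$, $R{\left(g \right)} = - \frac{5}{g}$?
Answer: $-407$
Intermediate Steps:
$d{\left(E \right)} = 407$
$- d{\left(\left(R{\left(6 \right)} + \left(6 + \left(3 - 2\right)^{2}\right)\right)^{2} \right)} = \left(-1\right) 407 = -407$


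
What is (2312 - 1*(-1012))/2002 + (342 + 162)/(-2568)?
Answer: 156813/107107 ≈ 1.4641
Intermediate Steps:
(2312 - 1*(-1012))/2002 + (342 + 162)/(-2568) = (2312 + 1012)*(1/2002) + 504*(-1/2568) = 3324*(1/2002) - 21/107 = 1662/1001 - 21/107 = 156813/107107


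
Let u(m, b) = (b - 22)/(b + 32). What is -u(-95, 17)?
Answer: 5/49 ≈ 0.10204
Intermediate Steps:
u(m, b) = (-22 + b)/(32 + b)
-u(-95, 17) = -(-22 + 17)/(32 + 17) = -(-5)/49 = -1*(-5/49) = 5/49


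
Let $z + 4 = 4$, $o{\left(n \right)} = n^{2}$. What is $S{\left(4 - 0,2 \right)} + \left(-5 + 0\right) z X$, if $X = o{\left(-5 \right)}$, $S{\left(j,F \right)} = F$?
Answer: $2$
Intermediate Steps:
$z = 0$ ($z = -4 + 4 = 0$)
$X = 25$ ($X = \left(-5\right)^{2} = 25$)
$S{\left(4 - 0,2 \right)} + \left(-5 + 0\right) z X = 2 + \left(-5 + 0\right) 0 \cdot 25 = 2 + \left(-5\right) 0 \cdot 25 = 2 + 0 \cdot 25 = 2 + 0 = 2$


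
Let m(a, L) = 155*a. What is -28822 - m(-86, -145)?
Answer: -15492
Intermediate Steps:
-28822 - m(-86, -145) = -28822 - 155*(-86) = -28822 - 1*(-13330) = -28822 + 13330 = -15492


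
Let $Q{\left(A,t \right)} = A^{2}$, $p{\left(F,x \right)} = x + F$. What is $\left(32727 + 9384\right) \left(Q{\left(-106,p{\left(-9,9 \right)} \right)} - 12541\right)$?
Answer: $-54954855$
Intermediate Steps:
$p{\left(F,x \right)} = F + x$
$\left(32727 + 9384\right) \left(Q{\left(-106,p{\left(-9,9 \right)} \right)} - 12541\right) = \left(32727 + 9384\right) \left(\left(-106\right)^{2} - 12541\right) = 42111 \left(11236 - 12541\right) = 42111 \left(-1305\right) = -54954855$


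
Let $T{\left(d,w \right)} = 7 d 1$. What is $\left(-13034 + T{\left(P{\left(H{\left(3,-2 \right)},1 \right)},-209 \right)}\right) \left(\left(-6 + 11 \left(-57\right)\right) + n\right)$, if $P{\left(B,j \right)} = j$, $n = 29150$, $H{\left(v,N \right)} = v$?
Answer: $-371490959$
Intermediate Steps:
$T{\left(d,w \right)} = 7 d$
$\left(-13034 + T{\left(P{\left(H{\left(3,-2 \right)},1 \right)},-209 \right)}\right) \left(\left(-6 + 11 \left(-57\right)\right) + n\right) = \left(-13034 + 7 \cdot 1\right) \left(\left(-6 + 11 \left(-57\right)\right) + 29150\right) = \left(-13034 + 7\right) \left(\left(-6 - 627\right) + 29150\right) = - 13027 \left(-633 + 29150\right) = \left(-13027\right) 28517 = -371490959$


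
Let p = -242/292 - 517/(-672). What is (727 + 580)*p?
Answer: -3809905/49056 ≈ -77.664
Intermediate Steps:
p = -2915/49056 (p = -242*1/292 - 517*(-1/672) = -121/146 + 517/672 = -2915/49056 ≈ -0.059422)
(727 + 580)*p = (727 + 580)*(-2915/49056) = 1307*(-2915/49056) = -3809905/49056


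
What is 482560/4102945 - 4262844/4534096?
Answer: -109301722213/132879617948 ≈ -0.82256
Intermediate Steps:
482560/4102945 - 4262844/4534096 = 482560*(1/4102945) - 4262844*1/4534096 = 96512/820589 - 1065711/1133524 = -109301722213/132879617948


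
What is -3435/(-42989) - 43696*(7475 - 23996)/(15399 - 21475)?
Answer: -7758451924791/65300291 ≈ -1.1881e+5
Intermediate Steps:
-3435/(-42989) - 43696*(7475 - 23996)/(15399 - 21475) = -3435*(-1/42989) - 43696/((-6076/(-16521))) = 3435/42989 - 43696/((-6076*(-1/16521))) = 3435/42989 - 43696/6076/16521 = 3435/42989 - 43696*16521/6076 = 3435/42989 - 180475404/1519 = -7758451924791/65300291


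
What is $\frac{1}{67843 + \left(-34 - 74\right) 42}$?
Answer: $\frac{1}{63307} \approx 1.5796 \cdot 10^{-5}$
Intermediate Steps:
$\frac{1}{67843 + \left(-34 - 74\right) 42} = \frac{1}{67843 - 4536} = \frac{1}{63307}$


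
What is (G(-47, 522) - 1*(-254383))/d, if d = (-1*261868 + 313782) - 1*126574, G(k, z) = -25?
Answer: -127179/37330 ≈ -3.4069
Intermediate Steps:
d = -74660 (d = (-261868 + 313782) - 126574 = 51914 - 126574 = -74660)
(G(-47, 522) - 1*(-254383))/d = (-25 - 1*(-254383))/(-74660) = (-25 + 254383)*(-1/74660) = 254358*(-1/74660) = -127179/37330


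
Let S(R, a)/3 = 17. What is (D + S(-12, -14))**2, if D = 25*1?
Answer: 5776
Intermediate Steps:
S(R, a) = 51 (S(R, a) = 3*17 = 51)
D = 25
(D + S(-12, -14))**2 = (25 + 51)**2 = 76**2 = 5776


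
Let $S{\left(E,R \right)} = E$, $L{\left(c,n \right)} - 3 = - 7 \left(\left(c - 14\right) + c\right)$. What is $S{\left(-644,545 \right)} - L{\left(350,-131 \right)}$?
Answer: $4155$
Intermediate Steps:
$L{\left(c,n \right)} = 101 - 14 c$ ($L{\left(c,n \right)} = 3 - 7 \left(\left(c - 14\right) + c\right) = 3 - 7 \left(\left(-14 + c\right) + c\right) = 3 - 7 \left(-14 + 2 c\right) = 3 - \left(-98 + 14 c\right) = 101 - 14 c$)
$S{\left(-644,545 \right)} - L{\left(350,-131 \right)} = -644 - \left(101 - 4900\right) = -644 - -4799 = -644 + 4799 = 4155$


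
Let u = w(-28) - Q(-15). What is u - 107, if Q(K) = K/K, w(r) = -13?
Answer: -121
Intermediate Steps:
Q(K) = 1
u = -14 (u = -13 - 1*1 = -13 - 1 = -14)
u - 107 = -14 - 107 = -121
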